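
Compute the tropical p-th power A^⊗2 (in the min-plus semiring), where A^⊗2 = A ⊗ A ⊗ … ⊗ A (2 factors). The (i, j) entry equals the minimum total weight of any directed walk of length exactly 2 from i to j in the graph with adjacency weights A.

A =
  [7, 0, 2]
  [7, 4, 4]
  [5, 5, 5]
A^⊗2 =
  [7, 4, 4]
  [9, 7, 8]
  [10, 5, 7]

Each entry (A^⊗2)_ij equals the minimum over all length-2 walks i = v_0 → v_1 → … → v_2 = j of Σ_t A[v_t][v_{t+1}]. For example, for (i, j) = (0, 2) we minimise over 3 possible intermediate vertex sequences; the minimum is 4, attained along the walk 0 → 1 → 2.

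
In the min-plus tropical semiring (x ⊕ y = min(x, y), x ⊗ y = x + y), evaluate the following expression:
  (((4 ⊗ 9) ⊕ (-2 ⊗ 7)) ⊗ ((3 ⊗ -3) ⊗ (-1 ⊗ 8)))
(((4 ⊗ 9) ⊕ (-2 ⊗ 7)) ⊗ ((3 ⊗ -3) ⊗ (-1 ⊗ 8))) = 12

Expand innermost to outermost. Recall ⊕ takes the minimum of its arguments and ⊗ takes their sum. Working out the expression (((4 ⊗ 9) ⊕ (-2 ⊗ 7)) ⊗ ((3 ⊗ -3) ⊗ (-1 ⊗ 8))) gives 12.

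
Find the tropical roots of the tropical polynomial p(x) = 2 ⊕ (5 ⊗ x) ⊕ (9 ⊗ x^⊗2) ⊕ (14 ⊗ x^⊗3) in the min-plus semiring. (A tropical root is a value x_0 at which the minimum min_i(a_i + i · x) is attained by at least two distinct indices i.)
Roots: {-5, -4, -3}

Each tropical root is a break point of the lower envelope of the lines y = a_i + i · x (there are 4 lines, with slopes 0, 1, ..., 3). Only the lines that attain the minimum somewhere contribute to roots; other lines are dominated. Here the surviving (envelope) indices are i = 3, i = 2, i = 1, i = 0.
Intersections between consecutive envelope lines give the roots: for adjacent envelope indices i < j the intersection is x = (a_i − a_j) / (j − i). Reading off the sorted break points: {-5, -4, -3}.
Verification: at each break x_0, at least two indices attain the minimum of min_i(a_i + i · x_0).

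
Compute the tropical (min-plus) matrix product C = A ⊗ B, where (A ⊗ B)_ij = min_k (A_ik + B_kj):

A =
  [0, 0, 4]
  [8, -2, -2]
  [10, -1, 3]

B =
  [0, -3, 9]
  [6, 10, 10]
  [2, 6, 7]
A ⊗ B =
  [0, -3, 9]
  [0, 4, 5]
  [5, 7, 9]

Apply the min-plus product entry-by-entry:
  C[0][0] = min over k of (A[0][0] + B[0][0] = 0 + 0 = 0, A[0][1] + B[1][0] = 0 + 6 = 6, A[0][2] + B[2][0] = 4 + 2 = 6) = 0 (attained at k = 0)
  C[0][1] = min over k of (A[0][0] + B[0][1] = 0 + -3 = -3, A[0][1] + B[1][1] = 0 + 10 = 10, A[0][2] + B[2][1] = 4 + 6 = 10) = -3 (attained at k = 0)
  C[0][2] = min over k of (A[0][0] + B[0][2] = 0 + 9 = 9, A[0][1] + B[1][2] = 0 + 10 = 10, A[0][2] + B[2][2] = 4 + 7 = 11) = 9 (attained at k = 0)
  C[1][0] = min over k of (A[1][0] + B[0][0] = 8 + 0 = 8, A[1][1] + B[1][0] = -2 + 6 = 4, A[1][2] + B[2][0] = -2 + 2 = 0) = 0 (attained at k = 2)
  C[1][1] = min over k of (A[1][0] + B[0][1] = 8 + -3 = 5, A[1][1] + B[1][1] = -2 + 10 = 8, A[1][2] + B[2][1] = -2 + 6 = 4) = 4 (attained at k = 2)
  C[1][2] = min over k of (A[1][0] + B[0][2] = 8 + 9 = 17, A[1][1] + B[1][2] = -2 + 10 = 8, A[1][2] + B[2][2] = -2 + 7 = 5) = 5 (attained at k = 2)
  C[2][0] = min over k of (A[2][0] + B[0][0] = 10 + 0 = 10, A[2][1] + B[1][0] = -1 + 6 = 5, A[2][2] + B[2][0] = 3 + 2 = 5) = 5 (attained at k = 1)
  C[2][1] = min over k of (A[2][0] + B[0][1] = 10 + -3 = 7, A[2][1] + B[1][1] = -1 + 10 = 9, A[2][2] + B[2][1] = 3 + 6 = 9) = 7 (attained at k = 0)
  C[2][2] = min over k of (A[2][0] + B[0][2] = 10 + 9 = 19, A[2][1] + B[1][2] = -1 + 10 = 9, A[2][2] + B[2][2] = 3 + 7 = 10) = 9 (attained at k = 1)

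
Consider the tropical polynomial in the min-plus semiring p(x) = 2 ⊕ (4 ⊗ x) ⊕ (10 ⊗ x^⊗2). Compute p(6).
p(6) = 2

A tropical monomial a ⊗ x^⊗i evaluates to a + i · x. Evaluating each term at x = 6:
  Term 0 contributes 2 + 0 · 6 = 2
  Term 1 contributes 4 + 1 · 6 = 10
  Term 2 contributes 10 + 2 · 6 = 22
p(6) = ⊕ of these = min[2, 10, 22] = 2.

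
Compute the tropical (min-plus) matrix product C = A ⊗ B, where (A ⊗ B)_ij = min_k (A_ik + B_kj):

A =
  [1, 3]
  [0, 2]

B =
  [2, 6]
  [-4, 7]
A ⊗ B =
  [-1, 7]
  [-2, 6]

Apply the min-plus product entry-by-entry:
  C[0][0] = min over k of (A[0][0] + B[0][0] = 1 + 2 = 3, A[0][1] + B[1][0] = 3 + -4 = -1) = -1 (attained at k = 1)
  C[0][1] = min over k of (A[0][0] + B[0][1] = 1 + 6 = 7, A[0][1] + B[1][1] = 3 + 7 = 10) = 7 (attained at k = 0)
  C[1][0] = min over k of (A[1][0] + B[0][0] = 0 + 2 = 2, A[1][1] + B[1][0] = 2 + -4 = -2) = -2 (attained at k = 1)
  C[1][1] = min over k of (A[1][0] + B[0][1] = 0 + 6 = 6, A[1][1] + B[1][1] = 2 + 7 = 9) = 6 (attained at k = 0)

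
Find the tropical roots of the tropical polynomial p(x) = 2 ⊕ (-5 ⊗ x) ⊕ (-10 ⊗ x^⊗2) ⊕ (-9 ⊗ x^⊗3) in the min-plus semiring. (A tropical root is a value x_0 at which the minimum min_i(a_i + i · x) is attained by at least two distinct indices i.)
Roots: {-1, 5, 7}

Each tropical root is a break point of the lower envelope of the lines y = a_i + i · x (there are 4 lines, with slopes 0, 1, ..., 3). Only the lines that attain the minimum somewhere contribute to roots; other lines are dominated. Here the surviving (envelope) indices are i = 3, i = 2, i = 1, i = 0.
Intersections between consecutive envelope lines give the roots: for adjacent envelope indices i < j the intersection is x = (a_i − a_j) / (j − i). Reading off the sorted break points: {-1, 5, 7}.
Verification: at each break x_0, at least two indices attain the minimum of min_i(a_i + i · x_0).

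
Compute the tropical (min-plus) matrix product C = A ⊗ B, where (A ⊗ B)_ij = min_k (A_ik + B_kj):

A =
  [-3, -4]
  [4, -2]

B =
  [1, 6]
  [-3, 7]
A ⊗ B =
  [-7, 3]
  [-5, 5]

Apply the min-plus product entry-by-entry:
  C[0][0] = min over k of (A[0][0] + B[0][0] = -3 + 1 = -2, A[0][1] + B[1][0] = -4 + -3 = -7) = -7 (attained at k = 1)
  C[0][1] = min over k of (A[0][0] + B[0][1] = -3 + 6 = 3, A[0][1] + B[1][1] = -4 + 7 = 3) = 3 (attained at k = 0)
  C[1][0] = min over k of (A[1][0] + B[0][0] = 4 + 1 = 5, A[1][1] + B[1][0] = -2 + -3 = -5) = -5 (attained at k = 1)
  C[1][1] = min over k of (A[1][0] + B[0][1] = 4 + 6 = 10, A[1][1] + B[1][1] = -2 + 7 = 5) = 5 (attained at k = 1)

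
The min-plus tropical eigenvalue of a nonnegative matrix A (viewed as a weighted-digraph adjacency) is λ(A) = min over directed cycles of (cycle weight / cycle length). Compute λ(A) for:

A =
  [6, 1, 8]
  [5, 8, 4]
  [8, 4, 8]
λ(A) = 3

Enumerate directed cycles and compute their means (weight / length). Sample:
  cycle 0 → 0: weight = 6, length = 1, mean = 6/1 ≈ 6.000
  cycle 1 → 1: weight = 8, length = 1, mean = 8/1 ≈ 8.000
  cycle 2 → 2: weight = 8, length = 1, mean = 8/1 ≈ 8.000
  cycle 0 → 1 → 0: weight = 6, length = 2, mean = 6/2 ≈ 3.000
  cycle 0 → 2 → 0: weight = 16, length = 2, mean = 16/2 ≈ 8.000
  cycle 1 → 0 → 1: weight = 6, length = 2, mean = 6/2 ≈ 3.000
Minimum mean = 3.000, attained e.g. along the cycle 0 → 1 → 0 with weight 6 and length 2. So λ(A) = 6/2 = 3.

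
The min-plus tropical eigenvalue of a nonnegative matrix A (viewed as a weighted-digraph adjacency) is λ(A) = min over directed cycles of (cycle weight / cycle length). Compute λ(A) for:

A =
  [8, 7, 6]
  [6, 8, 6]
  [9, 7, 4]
λ(A) = 4

Enumerate directed cycles and compute their means (weight / length). Sample:
  cycle 0 → 0: weight = 8, length = 1, mean = 8/1 ≈ 8.000
  cycle 1 → 1: weight = 8, length = 1, mean = 8/1 ≈ 8.000
  cycle 2 → 2: weight = 4, length = 1, mean = 4/1 ≈ 4.000
  cycle 0 → 1 → 0: weight = 13, length = 2, mean = 13/2 ≈ 6.500
  cycle 0 → 2 → 0: weight = 15, length = 2, mean = 15/2 ≈ 7.500
  cycle 1 → 0 → 1: weight = 13, length = 2, mean = 13/2 ≈ 6.500
Minimum mean = 4.000, attained e.g. along the cycle 2 → 2 with weight 4 and length 1. So λ(A) = 4/1 = 4.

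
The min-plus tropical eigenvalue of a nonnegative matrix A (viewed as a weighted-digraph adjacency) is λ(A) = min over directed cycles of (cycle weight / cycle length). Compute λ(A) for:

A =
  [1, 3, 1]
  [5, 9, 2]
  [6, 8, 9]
λ(A) = 1

Enumerate directed cycles and compute their means (weight / length). Sample:
  cycle 0 → 0: weight = 1, length = 1, mean = 1/1 ≈ 1.000
  cycle 1 → 1: weight = 9, length = 1, mean = 9/1 ≈ 9.000
  cycle 2 → 2: weight = 9, length = 1, mean = 9/1 ≈ 9.000
  cycle 0 → 1 → 0: weight = 8, length = 2, mean = 8/2 ≈ 4.000
  cycle 0 → 2 → 0: weight = 7, length = 2, mean = 7/2 ≈ 3.500
  cycle 1 → 0 → 1: weight = 8, length = 2, mean = 8/2 ≈ 4.000
Minimum mean = 1.000, attained e.g. along the cycle 0 → 0 with weight 1 and length 1. So λ(A) = 1/1 = 1.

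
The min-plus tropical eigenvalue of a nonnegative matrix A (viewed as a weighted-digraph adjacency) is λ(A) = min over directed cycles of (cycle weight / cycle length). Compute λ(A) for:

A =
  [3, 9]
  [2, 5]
λ(A) = 3

Enumerate directed cycles and compute their means (weight / length). Sample:
  cycle 0 → 0: weight = 3, length = 1, mean = 3/1 ≈ 3.000
  cycle 1 → 1: weight = 5, length = 1, mean = 5/1 ≈ 5.000
  cycle 0 → 1 → 0: weight = 11, length = 2, mean = 11/2 ≈ 5.500
  cycle 1 → 0 → 1: weight = 11, length = 2, mean = 11/2 ≈ 5.500
Minimum mean = 3.000, attained e.g. along the cycle 0 → 0 with weight 3 and length 1. So λ(A) = 3/1 = 3.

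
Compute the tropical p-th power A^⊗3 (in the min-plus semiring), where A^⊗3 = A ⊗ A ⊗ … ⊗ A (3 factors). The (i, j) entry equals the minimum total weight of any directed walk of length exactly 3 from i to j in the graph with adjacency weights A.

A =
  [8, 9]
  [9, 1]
A^⊗3 =
  [19, 11]
  [11, 3]

Each entry (A^⊗3)_ij equals the minimum over all length-3 walks i = v_0 → v_1 → … → v_3 = j of Σ_t A[v_t][v_{t+1}]. For example, for (i, j) = (0, 1) we minimise over 4 possible intermediate vertex sequences; the minimum is 11, attained along the walk 0 → 1 → 1 → 1.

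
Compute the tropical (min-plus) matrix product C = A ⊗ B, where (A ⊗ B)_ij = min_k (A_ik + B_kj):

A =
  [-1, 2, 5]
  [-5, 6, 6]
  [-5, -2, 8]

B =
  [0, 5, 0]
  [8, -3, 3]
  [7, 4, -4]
A ⊗ B =
  [-1, -1, -1]
  [-5, 0, -5]
  [-5, -5, -5]

Apply the min-plus product entry-by-entry:
  C[0][0] = min over k of (A[0][0] + B[0][0] = -1 + 0 = -1, A[0][1] + B[1][0] = 2 + 8 = 10, A[0][2] + B[2][0] = 5 + 7 = 12) = -1 (attained at k = 0)
  C[0][1] = min over k of (A[0][0] + B[0][1] = -1 + 5 = 4, A[0][1] + B[1][1] = 2 + -3 = -1, A[0][2] + B[2][1] = 5 + 4 = 9) = -1 (attained at k = 1)
  C[0][2] = min over k of (A[0][0] + B[0][2] = -1 + 0 = -1, A[0][1] + B[1][2] = 2 + 3 = 5, A[0][2] + B[2][2] = 5 + -4 = 1) = -1 (attained at k = 0)
  C[1][0] = min over k of (A[1][0] + B[0][0] = -5 + 0 = -5, A[1][1] + B[1][0] = 6 + 8 = 14, A[1][2] + B[2][0] = 6 + 7 = 13) = -5 (attained at k = 0)
  C[1][1] = min over k of (A[1][0] + B[0][1] = -5 + 5 = 0, A[1][1] + B[1][1] = 6 + -3 = 3, A[1][2] + B[2][1] = 6 + 4 = 10) = 0 (attained at k = 0)
  C[1][2] = min over k of (A[1][0] + B[0][2] = -5 + 0 = -5, A[1][1] + B[1][2] = 6 + 3 = 9, A[1][2] + B[2][2] = 6 + -4 = 2) = -5 (attained at k = 0)
  C[2][0] = min over k of (A[2][0] + B[0][0] = -5 + 0 = -5, A[2][1] + B[1][0] = -2 + 8 = 6, A[2][2] + B[2][0] = 8 + 7 = 15) = -5 (attained at k = 0)
  C[2][1] = min over k of (A[2][0] + B[0][1] = -5 + 5 = 0, A[2][1] + B[1][1] = -2 + -3 = -5, A[2][2] + B[2][1] = 8 + 4 = 12) = -5 (attained at k = 1)
  C[2][2] = min over k of (A[2][0] + B[0][2] = -5 + 0 = -5, A[2][1] + B[1][2] = -2 + 3 = 1, A[2][2] + B[2][2] = 8 + -4 = 4) = -5 (attained at k = 0)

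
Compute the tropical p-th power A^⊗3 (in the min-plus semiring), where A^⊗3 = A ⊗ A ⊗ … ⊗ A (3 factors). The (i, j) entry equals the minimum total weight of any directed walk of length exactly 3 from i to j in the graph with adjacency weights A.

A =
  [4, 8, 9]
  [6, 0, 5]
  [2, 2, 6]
A^⊗3 =
  [12, 8, 13]
  [6, 0, 5]
  [8, 2, 7]

Each entry (A^⊗3)_ij equals the minimum over all length-3 walks i = v_0 → v_1 → … → v_3 = j of Σ_t A[v_t][v_{t+1}]. For example, for (i, j) = (0, 2) we minimise over 9 possible intermediate vertex sequences; the minimum is 13, attained along the walk 0 → 1 → 1 → 2.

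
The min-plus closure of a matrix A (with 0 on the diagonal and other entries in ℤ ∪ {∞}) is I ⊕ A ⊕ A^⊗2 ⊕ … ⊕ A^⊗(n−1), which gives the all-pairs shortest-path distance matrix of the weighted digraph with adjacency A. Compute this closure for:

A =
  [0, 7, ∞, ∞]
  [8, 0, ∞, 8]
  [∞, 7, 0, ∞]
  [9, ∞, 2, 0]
Closure =
  [0, 7, 17, 15]
  [8, 0, 10, 8]
  [15, 7, 0, 15]
  [9, 9, 2, 0]

This is the Floyd-Warshall all-pairs shortest-path computation. For each intermediate vertex k = 0, 1, …, 3, update dist[i][j] ← min(dist[i][j], dist[i][k] + dist[k][j]). The final matrix gives, for each (i, j), the minimum total weight of any directed path from i to j (possibly empty when i = j).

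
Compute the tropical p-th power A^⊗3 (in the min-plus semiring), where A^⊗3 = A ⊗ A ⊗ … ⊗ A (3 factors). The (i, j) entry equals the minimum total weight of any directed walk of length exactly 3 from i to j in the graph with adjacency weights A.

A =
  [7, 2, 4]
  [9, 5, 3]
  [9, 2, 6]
A^⊗3 =
  [14, 7, 9]
  [14, 10, 8]
  [14, 7, 10]

Each entry (A^⊗3)_ij equals the minimum over all length-3 walks i = v_0 → v_1 → … → v_3 = j of Σ_t A[v_t][v_{t+1}]. For example, for (i, j) = (0, 2) we minimise over 9 possible intermediate vertex sequences; the minimum is 9, attained along the walk 0 → 2 → 1 → 2.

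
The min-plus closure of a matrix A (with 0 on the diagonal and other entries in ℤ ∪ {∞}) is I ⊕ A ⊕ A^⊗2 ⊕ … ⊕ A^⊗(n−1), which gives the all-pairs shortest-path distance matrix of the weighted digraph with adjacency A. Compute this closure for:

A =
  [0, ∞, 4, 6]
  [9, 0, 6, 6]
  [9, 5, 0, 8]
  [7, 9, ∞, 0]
Closure =
  [0, 9, 4, 6]
  [9, 0, 6, 6]
  [9, 5, 0, 8]
  [7, 9, 11, 0]

This is the Floyd-Warshall all-pairs shortest-path computation. For each intermediate vertex k = 0, 1, …, 3, update dist[i][j] ← min(dist[i][j], dist[i][k] + dist[k][j]). The final matrix gives, for each (i, j), the minimum total weight of any directed path from i to j (possibly empty when i = j).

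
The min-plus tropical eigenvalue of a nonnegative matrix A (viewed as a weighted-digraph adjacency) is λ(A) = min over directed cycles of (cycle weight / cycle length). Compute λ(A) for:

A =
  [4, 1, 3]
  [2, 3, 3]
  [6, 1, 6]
λ(A) = 3/2

Enumerate directed cycles and compute their means (weight / length). Sample:
  cycle 0 → 0: weight = 4, length = 1, mean = 4/1 ≈ 4.000
  cycle 1 → 1: weight = 3, length = 1, mean = 3/1 ≈ 3.000
  cycle 2 → 2: weight = 6, length = 1, mean = 6/1 ≈ 6.000
  cycle 0 → 1 → 0: weight = 3, length = 2, mean = 3/2 ≈ 1.500
  cycle 0 → 2 → 0: weight = 9, length = 2, mean = 9/2 ≈ 4.500
  cycle 1 → 0 → 1: weight = 3, length = 2, mean = 3/2 ≈ 1.500
Minimum mean = 1.500, attained e.g. along the cycle 0 → 1 → 0 with weight 3 and length 2. So λ(A) = 3/2 = 3/2.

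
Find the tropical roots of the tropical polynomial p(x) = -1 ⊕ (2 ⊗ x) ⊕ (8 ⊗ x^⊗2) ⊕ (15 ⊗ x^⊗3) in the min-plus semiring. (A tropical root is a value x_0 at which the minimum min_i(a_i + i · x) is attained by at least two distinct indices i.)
Roots: {-7, -6, -3}

Each tropical root is a break point of the lower envelope of the lines y = a_i + i · x (there are 4 lines, with slopes 0, 1, ..., 3). Only the lines that attain the minimum somewhere contribute to roots; other lines are dominated. Here the surviving (envelope) indices are i = 3, i = 2, i = 1, i = 0.
Intersections between consecutive envelope lines give the roots: for adjacent envelope indices i < j the intersection is x = (a_i − a_j) / (j − i). Reading off the sorted break points: {-7, -6, -3}.
Verification: at each break x_0, at least two indices attain the minimum of min_i(a_i + i · x_0).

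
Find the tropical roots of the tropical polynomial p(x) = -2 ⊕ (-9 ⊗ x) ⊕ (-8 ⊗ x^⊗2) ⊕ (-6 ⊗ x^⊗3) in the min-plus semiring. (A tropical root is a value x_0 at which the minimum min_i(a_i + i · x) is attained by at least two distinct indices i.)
Roots: {-2, -1, 7}

Each tropical root is a break point of the lower envelope of the lines y = a_i + i · x (there are 4 lines, with slopes 0, 1, ..., 3). Only the lines that attain the minimum somewhere contribute to roots; other lines are dominated. Here the surviving (envelope) indices are i = 3, i = 2, i = 1, i = 0.
Intersections between consecutive envelope lines give the roots: for adjacent envelope indices i < j the intersection is x = (a_i − a_j) / (j − i). Reading off the sorted break points: {-2, -1, 7}.
Verification: at each break x_0, at least two indices attain the minimum of min_i(a_i + i · x_0).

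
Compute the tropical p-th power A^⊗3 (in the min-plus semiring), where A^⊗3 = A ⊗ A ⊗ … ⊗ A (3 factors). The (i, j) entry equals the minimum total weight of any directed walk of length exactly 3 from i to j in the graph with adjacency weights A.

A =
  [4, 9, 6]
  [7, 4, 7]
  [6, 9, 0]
A^⊗3 =
  [12, 15, 6]
  [13, 12, 7]
  [6, 9, 0]

Each entry (A^⊗3)_ij equals the minimum over all length-3 walks i = v_0 → v_1 → … → v_3 = j of Σ_t A[v_t][v_{t+1}]. For example, for (i, j) = (0, 2) we minimise over 9 possible intermediate vertex sequences; the minimum is 6, attained along the walk 0 → 2 → 2 → 2.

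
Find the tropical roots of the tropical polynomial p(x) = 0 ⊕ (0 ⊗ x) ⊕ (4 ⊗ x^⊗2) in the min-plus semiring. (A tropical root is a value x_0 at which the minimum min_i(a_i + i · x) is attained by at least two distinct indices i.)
Roots: {-4, 0}

Each tropical root is a break point of the lower envelope of the lines y = a_i + i · x (there are 3 lines, with slopes 0, 1, ..., 2). Only the lines that attain the minimum somewhere contribute to roots; other lines are dominated. Here the surviving (envelope) indices are i = 2, i = 1, i = 0.
Intersections between consecutive envelope lines give the roots: for adjacent envelope indices i < j the intersection is x = (a_i − a_j) / (j − i). Reading off the sorted break points: {-4, 0}.
Verification: at each break x_0, at least two indices attain the minimum of min_i(a_i + i · x_0).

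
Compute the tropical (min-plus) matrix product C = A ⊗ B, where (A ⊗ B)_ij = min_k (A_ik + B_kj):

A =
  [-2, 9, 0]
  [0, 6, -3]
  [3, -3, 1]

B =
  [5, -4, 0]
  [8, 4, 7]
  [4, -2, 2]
A ⊗ B =
  [3, -6, -2]
  [1, -5, -1]
  [5, -1, 3]

Apply the min-plus product entry-by-entry:
  C[0][0] = min over k of (A[0][0] + B[0][0] = -2 + 5 = 3, A[0][1] + B[1][0] = 9 + 8 = 17, A[0][2] + B[2][0] = 0 + 4 = 4) = 3 (attained at k = 0)
  C[0][1] = min over k of (A[0][0] + B[0][1] = -2 + -4 = -6, A[0][1] + B[1][1] = 9 + 4 = 13, A[0][2] + B[2][1] = 0 + -2 = -2) = -6 (attained at k = 0)
  C[0][2] = min over k of (A[0][0] + B[0][2] = -2 + 0 = -2, A[0][1] + B[1][2] = 9 + 7 = 16, A[0][2] + B[2][2] = 0 + 2 = 2) = -2 (attained at k = 0)
  C[1][0] = min over k of (A[1][0] + B[0][0] = 0 + 5 = 5, A[1][1] + B[1][0] = 6 + 8 = 14, A[1][2] + B[2][0] = -3 + 4 = 1) = 1 (attained at k = 2)
  C[1][1] = min over k of (A[1][0] + B[0][1] = 0 + -4 = -4, A[1][1] + B[1][1] = 6 + 4 = 10, A[1][2] + B[2][1] = -3 + -2 = -5) = -5 (attained at k = 2)
  C[1][2] = min over k of (A[1][0] + B[0][2] = 0 + 0 = 0, A[1][1] + B[1][2] = 6 + 7 = 13, A[1][2] + B[2][2] = -3 + 2 = -1) = -1 (attained at k = 2)
  C[2][0] = min over k of (A[2][0] + B[0][0] = 3 + 5 = 8, A[2][1] + B[1][0] = -3 + 8 = 5, A[2][2] + B[2][0] = 1 + 4 = 5) = 5 (attained at k = 1)
  C[2][1] = min over k of (A[2][0] + B[0][1] = 3 + -4 = -1, A[2][1] + B[1][1] = -3 + 4 = 1, A[2][2] + B[2][1] = 1 + -2 = -1) = -1 (attained at k = 0)
  C[2][2] = min over k of (A[2][0] + B[0][2] = 3 + 0 = 3, A[2][1] + B[1][2] = -3 + 7 = 4, A[2][2] + B[2][2] = 1 + 2 = 3) = 3 (attained at k = 0)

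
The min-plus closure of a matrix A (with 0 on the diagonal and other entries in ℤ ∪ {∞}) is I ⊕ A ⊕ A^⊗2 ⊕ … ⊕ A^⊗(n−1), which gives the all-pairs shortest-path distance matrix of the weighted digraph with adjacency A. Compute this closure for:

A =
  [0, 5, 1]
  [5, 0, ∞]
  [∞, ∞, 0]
Closure =
  [0, 5, 1]
  [5, 0, 6]
  [∞, ∞, 0]

This is the Floyd-Warshall all-pairs shortest-path computation. For each intermediate vertex k = 0, 1, …, 2, update dist[i][j] ← min(dist[i][j], dist[i][k] + dist[k][j]). The final matrix gives, for each (i, j), the minimum total weight of any directed path from i to j (possibly empty when i = j).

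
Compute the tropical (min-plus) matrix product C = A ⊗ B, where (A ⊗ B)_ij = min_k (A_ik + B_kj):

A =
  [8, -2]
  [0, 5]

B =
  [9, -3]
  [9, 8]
A ⊗ B =
  [7, 5]
  [9, -3]

Apply the min-plus product entry-by-entry:
  C[0][0] = min over k of (A[0][0] + B[0][0] = 8 + 9 = 17, A[0][1] + B[1][0] = -2 + 9 = 7) = 7 (attained at k = 1)
  C[0][1] = min over k of (A[0][0] + B[0][1] = 8 + -3 = 5, A[0][1] + B[1][1] = -2 + 8 = 6) = 5 (attained at k = 0)
  C[1][0] = min over k of (A[1][0] + B[0][0] = 0 + 9 = 9, A[1][1] + B[1][0] = 5 + 9 = 14) = 9 (attained at k = 0)
  C[1][1] = min over k of (A[1][0] + B[0][1] = 0 + -3 = -3, A[1][1] + B[1][1] = 5 + 8 = 13) = -3 (attained at k = 0)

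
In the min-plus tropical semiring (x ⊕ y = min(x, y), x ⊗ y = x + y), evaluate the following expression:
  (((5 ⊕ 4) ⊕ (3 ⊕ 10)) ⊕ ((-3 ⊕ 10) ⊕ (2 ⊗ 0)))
(((5 ⊕ 4) ⊕ (3 ⊕ 10)) ⊕ ((-3 ⊕ 10) ⊕ (2 ⊗ 0))) = -3

Expand innermost to outermost. Recall ⊕ takes the minimum of its arguments and ⊗ takes their sum. Working out the expression (((5 ⊕ 4) ⊕ (3 ⊕ 10)) ⊕ ((-3 ⊕ 10) ⊕ (2 ⊗ 0))) gives -3.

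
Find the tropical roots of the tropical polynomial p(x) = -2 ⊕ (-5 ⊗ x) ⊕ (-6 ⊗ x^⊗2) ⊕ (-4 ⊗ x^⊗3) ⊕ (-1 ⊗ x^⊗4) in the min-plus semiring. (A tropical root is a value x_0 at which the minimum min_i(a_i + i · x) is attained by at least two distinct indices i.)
Roots: {-3, -2, 1, 3}

Each tropical root is a break point of the lower envelope of the lines y = a_i + i · x (there are 5 lines, with slopes 0, 1, ..., 4). Only the lines that attain the minimum somewhere contribute to roots; other lines are dominated. Here the surviving (envelope) indices are i = 4, i = 3, i = 2, i = 1, i = 0.
Intersections between consecutive envelope lines give the roots: for adjacent envelope indices i < j the intersection is x = (a_i − a_j) / (j − i). Reading off the sorted break points: {-3, -2, 1, 3}.
Verification: at each break x_0, at least two indices attain the minimum of min_i(a_i + i · x_0).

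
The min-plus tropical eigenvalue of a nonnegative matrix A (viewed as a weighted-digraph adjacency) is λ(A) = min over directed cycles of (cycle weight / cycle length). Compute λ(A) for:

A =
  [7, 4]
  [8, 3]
λ(A) = 3

Enumerate directed cycles and compute their means (weight / length). Sample:
  cycle 0 → 0: weight = 7, length = 1, mean = 7/1 ≈ 7.000
  cycle 1 → 1: weight = 3, length = 1, mean = 3/1 ≈ 3.000
  cycle 0 → 1 → 0: weight = 12, length = 2, mean = 12/2 ≈ 6.000
  cycle 1 → 0 → 1: weight = 12, length = 2, mean = 12/2 ≈ 6.000
Minimum mean = 3.000, attained e.g. along the cycle 1 → 1 with weight 3 and length 1. So λ(A) = 3/1 = 3.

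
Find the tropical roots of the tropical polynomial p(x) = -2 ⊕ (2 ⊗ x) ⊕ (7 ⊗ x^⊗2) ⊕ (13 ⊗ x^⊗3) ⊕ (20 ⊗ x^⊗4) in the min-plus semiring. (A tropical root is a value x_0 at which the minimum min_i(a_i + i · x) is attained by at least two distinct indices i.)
Roots: {-7, -6, -5, -4}

Each tropical root is a break point of the lower envelope of the lines y = a_i + i · x (there are 5 lines, with slopes 0, 1, ..., 4). Only the lines that attain the minimum somewhere contribute to roots; other lines are dominated. Here the surviving (envelope) indices are i = 4, i = 3, i = 2, i = 1, i = 0.
Intersections between consecutive envelope lines give the roots: for adjacent envelope indices i < j the intersection is x = (a_i − a_j) / (j − i). Reading off the sorted break points: {-7, -6, -5, -4}.
Verification: at each break x_0, at least two indices attain the minimum of min_i(a_i + i · x_0).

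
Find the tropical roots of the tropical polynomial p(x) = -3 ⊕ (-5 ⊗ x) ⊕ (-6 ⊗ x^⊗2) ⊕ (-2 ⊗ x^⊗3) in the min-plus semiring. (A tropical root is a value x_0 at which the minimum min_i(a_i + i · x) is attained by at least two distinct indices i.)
Roots: {-4, 1, 2}

Each tropical root is a break point of the lower envelope of the lines y = a_i + i · x (there are 4 lines, with slopes 0, 1, ..., 3). Only the lines that attain the minimum somewhere contribute to roots; other lines are dominated. Here the surviving (envelope) indices are i = 3, i = 2, i = 1, i = 0.
Intersections between consecutive envelope lines give the roots: for adjacent envelope indices i < j the intersection is x = (a_i − a_j) / (j − i). Reading off the sorted break points: {-4, 1, 2}.
Verification: at each break x_0, at least two indices attain the minimum of min_i(a_i + i · x_0).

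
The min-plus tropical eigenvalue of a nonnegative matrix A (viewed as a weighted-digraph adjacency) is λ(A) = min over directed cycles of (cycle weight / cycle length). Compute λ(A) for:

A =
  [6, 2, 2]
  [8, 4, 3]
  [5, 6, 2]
λ(A) = 2

Enumerate directed cycles and compute their means (weight / length). Sample:
  cycle 0 → 0: weight = 6, length = 1, mean = 6/1 ≈ 6.000
  cycle 1 → 1: weight = 4, length = 1, mean = 4/1 ≈ 4.000
  cycle 2 → 2: weight = 2, length = 1, mean = 2/1 ≈ 2.000
  cycle 0 → 1 → 0: weight = 10, length = 2, mean = 10/2 ≈ 5.000
  cycle 0 → 2 → 0: weight = 7, length = 2, mean = 7/2 ≈ 3.500
  cycle 1 → 0 → 1: weight = 10, length = 2, mean = 10/2 ≈ 5.000
Minimum mean = 2.000, attained e.g. along the cycle 2 → 2 with weight 2 and length 1. So λ(A) = 2/1 = 2.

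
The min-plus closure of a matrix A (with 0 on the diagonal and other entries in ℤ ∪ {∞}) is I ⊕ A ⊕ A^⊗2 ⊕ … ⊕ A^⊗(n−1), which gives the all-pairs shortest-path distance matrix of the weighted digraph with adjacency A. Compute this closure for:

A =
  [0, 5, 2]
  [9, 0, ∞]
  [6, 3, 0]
Closure =
  [0, 5, 2]
  [9, 0, 11]
  [6, 3, 0]

This is the Floyd-Warshall all-pairs shortest-path computation. For each intermediate vertex k = 0, 1, …, 2, update dist[i][j] ← min(dist[i][j], dist[i][k] + dist[k][j]). The final matrix gives, for each (i, j), the minimum total weight of any directed path from i to j (possibly empty when i = j).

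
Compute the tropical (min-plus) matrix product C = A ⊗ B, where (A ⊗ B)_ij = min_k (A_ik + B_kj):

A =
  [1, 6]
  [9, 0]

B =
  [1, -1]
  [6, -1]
A ⊗ B =
  [2, 0]
  [6, -1]

Apply the min-plus product entry-by-entry:
  C[0][0] = min over k of (A[0][0] + B[0][0] = 1 + 1 = 2, A[0][1] + B[1][0] = 6 + 6 = 12) = 2 (attained at k = 0)
  C[0][1] = min over k of (A[0][0] + B[0][1] = 1 + -1 = 0, A[0][1] + B[1][1] = 6 + -1 = 5) = 0 (attained at k = 0)
  C[1][0] = min over k of (A[1][0] + B[0][0] = 9 + 1 = 10, A[1][1] + B[1][0] = 0 + 6 = 6) = 6 (attained at k = 1)
  C[1][1] = min over k of (A[1][0] + B[0][1] = 9 + -1 = 8, A[1][1] + B[1][1] = 0 + -1 = -1) = -1 (attained at k = 1)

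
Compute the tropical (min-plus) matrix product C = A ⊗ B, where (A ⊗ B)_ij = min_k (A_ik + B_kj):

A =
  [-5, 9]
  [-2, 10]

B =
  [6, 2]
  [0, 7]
A ⊗ B =
  [1, -3]
  [4, 0]

Apply the min-plus product entry-by-entry:
  C[0][0] = min over k of (A[0][0] + B[0][0] = -5 + 6 = 1, A[0][1] + B[1][0] = 9 + 0 = 9) = 1 (attained at k = 0)
  C[0][1] = min over k of (A[0][0] + B[0][1] = -5 + 2 = -3, A[0][1] + B[1][1] = 9 + 7 = 16) = -3 (attained at k = 0)
  C[1][0] = min over k of (A[1][0] + B[0][0] = -2 + 6 = 4, A[1][1] + B[1][0] = 10 + 0 = 10) = 4 (attained at k = 0)
  C[1][1] = min over k of (A[1][0] + B[0][1] = -2 + 2 = 0, A[1][1] + B[1][1] = 10 + 7 = 17) = 0 (attained at k = 0)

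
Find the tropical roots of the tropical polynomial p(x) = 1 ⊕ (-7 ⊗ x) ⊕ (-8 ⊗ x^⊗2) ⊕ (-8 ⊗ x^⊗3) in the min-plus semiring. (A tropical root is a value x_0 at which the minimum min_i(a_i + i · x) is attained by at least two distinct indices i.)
Roots: {0, 1, 8}

Each tropical root is a break point of the lower envelope of the lines y = a_i + i · x (there are 4 lines, with slopes 0, 1, ..., 3). Only the lines that attain the minimum somewhere contribute to roots; other lines are dominated. Here the surviving (envelope) indices are i = 3, i = 2, i = 1, i = 0.
Intersections between consecutive envelope lines give the roots: for adjacent envelope indices i < j the intersection is x = (a_i − a_j) / (j − i). Reading off the sorted break points: {0, 1, 8}.
Verification: at each break x_0, at least two indices attain the minimum of min_i(a_i + i · x_0).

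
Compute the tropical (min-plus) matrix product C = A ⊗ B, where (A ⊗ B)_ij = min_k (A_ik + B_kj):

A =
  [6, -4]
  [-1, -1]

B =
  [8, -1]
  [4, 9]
A ⊗ B =
  [0, 5]
  [3, -2]

Apply the min-plus product entry-by-entry:
  C[0][0] = min over k of (A[0][0] + B[0][0] = 6 + 8 = 14, A[0][1] + B[1][0] = -4 + 4 = 0) = 0 (attained at k = 1)
  C[0][1] = min over k of (A[0][0] + B[0][1] = 6 + -1 = 5, A[0][1] + B[1][1] = -4 + 9 = 5) = 5 (attained at k = 0)
  C[1][0] = min over k of (A[1][0] + B[0][0] = -1 + 8 = 7, A[1][1] + B[1][0] = -1 + 4 = 3) = 3 (attained at k = 1)
  C[1][1] = min over k of (A[1][0] + B[0][1] = -1 + -1 = -2, A[1][1] + B[1][1] = -1 + 9 = 8) = -2 (attained at k = 0)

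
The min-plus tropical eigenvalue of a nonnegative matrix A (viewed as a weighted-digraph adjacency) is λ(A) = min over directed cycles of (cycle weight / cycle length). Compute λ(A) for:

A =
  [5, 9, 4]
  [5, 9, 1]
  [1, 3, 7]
λ(A) = 2

Enumerate directed cycles and compute their means (weight / length). Sample:
  cycle 0 → 0: weight = 5, length = 1, mean = 5/1 ≈ 5.000
  cycle 1 → 1: weight = 9, length = 1, mean = 9/1 ≈ 9.000
  cycle 2 → 2: weight = 7, length = 1, mean = 7/1 ≈ 7.000
  cycle 0 → 1 → 0: weight = 14, length = 2, mean = 14/2 ≈ 7.000
  cycle 0 → 2 → 0: weight = 5, length = 2, mean = 5/2 ≈ 2.500
  cycle 1 → 0 → 1: weight = 14, length = 2, mean = 14/2 ≈ 7.000
Minimum mean = 2.000, attained e.g. along the cycle 1 → 2 → 1 with weight 4 and length 2. So λ(A) = 4/2 = 2.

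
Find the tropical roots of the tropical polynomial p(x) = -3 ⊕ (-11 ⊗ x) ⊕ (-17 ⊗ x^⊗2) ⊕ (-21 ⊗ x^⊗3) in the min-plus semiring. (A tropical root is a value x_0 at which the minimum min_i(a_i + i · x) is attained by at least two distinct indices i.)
Roots: {4, 6, 8}

Each tropical root is a break point of the lower envelope of the lines y = a_i + i · x (there are 4 lines, with slopes 0, 1, ..., 3). Only the lines that attain the minimum somewhere contribute to roots; other lines are dominated. Here the surviving (envelope) indices are i = 3, i = 2, i = 1, i = 0.
Intersections between consecutive envelope lines give the roots: for adjacent envelope indices i < j the intersection is x = (a_i − a_j) / (j − i). Reading off the sorted break points: {4, 6, 8}.
Verification: at each break x_0, at least two indices attain the minimum of min_i(a_i + i · x_0).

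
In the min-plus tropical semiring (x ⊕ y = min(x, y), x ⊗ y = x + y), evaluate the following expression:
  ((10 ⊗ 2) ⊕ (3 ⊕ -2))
((10 ⊗ 2) ⊕ (3 ⊕ -2)) = -2

Expand innermost to outermost. Recall ⊕ takes the minimum of its arguments and ⊗ takes their sum. Working out the expression ((10 ⊗ 2) ⊕ (3 ⊕ -2)) gives -2.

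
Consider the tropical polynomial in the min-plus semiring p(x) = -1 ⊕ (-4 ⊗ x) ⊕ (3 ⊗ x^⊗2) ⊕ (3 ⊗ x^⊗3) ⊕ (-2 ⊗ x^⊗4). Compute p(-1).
p(-1) = -6

A tropical monomial a ⊗ x^⊗i evaluates to a + i · x. Evaluating each term at x = -1:
  Term 0 contributes -1 + 0 · -1 = -1
  Term 1 contributes -4 + 1 · -1 = -5
  Term 2 contributes 3 + 2 · -1 = 1
  Term 3 contributes 3 + 3 · -1 = 0
  Term 4 contributes -2 + 4 · -1 = -6
p(-1) = ⊕ of these = min[-1, -5, 1, 0, -6] = -6.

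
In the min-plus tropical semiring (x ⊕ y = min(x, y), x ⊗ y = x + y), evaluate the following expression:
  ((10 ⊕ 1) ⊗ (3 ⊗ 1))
((10 ⊕ 1) ⊗ (3 ⊗ 1)) = 5

Expand innermost to outermost. Recall ⊕ takes the minimum of its arguments and ⊗ takes their sum. Working out the expression ((10 ⊕ 1) ⊗ (3 ⊗ 1)) gives 5.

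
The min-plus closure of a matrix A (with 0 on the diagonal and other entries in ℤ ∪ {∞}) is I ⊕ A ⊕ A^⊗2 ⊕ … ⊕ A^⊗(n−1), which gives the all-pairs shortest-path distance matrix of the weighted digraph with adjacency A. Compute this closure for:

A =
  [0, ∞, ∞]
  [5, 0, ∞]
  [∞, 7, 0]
Closure =
  [0, ∞, ∞]
  [5, 0, ∞]
  [12, 7, 0]

This is the Floyd-Warshall all-pairs shortest-path computation. For each intermediate vertex k = 0, 1, …, 2, update dist[i][j] ← min(dist[i][j], dist[i][k] + dist[k][j]). The final matrix gives, for each (i, j), the minimum total weight of any directed path from i to j (possibly empty when i = j).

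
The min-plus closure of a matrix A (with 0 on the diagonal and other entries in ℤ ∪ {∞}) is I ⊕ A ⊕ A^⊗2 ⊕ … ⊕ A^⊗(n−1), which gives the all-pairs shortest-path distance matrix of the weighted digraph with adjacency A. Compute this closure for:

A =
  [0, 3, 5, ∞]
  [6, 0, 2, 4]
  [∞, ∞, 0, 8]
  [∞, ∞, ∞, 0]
Closure =
  [0, 3, 5, 7]
  [6, 0, 2, 4]
  [∞, ∞, 0, 8]
  [∞, ∞, ∞, 0]

This is the Floyd-Warshall all-pairs shortest-path computation. For each intermediate vertex k = 0, 1, …, 3, update dist[i][j] ← min(dist[i][j], dist[i][k] + dist[k][j]). The final matrix gives, for each (i, j), the minimum total weight of any directed path from i to j (possibly empty when i = j).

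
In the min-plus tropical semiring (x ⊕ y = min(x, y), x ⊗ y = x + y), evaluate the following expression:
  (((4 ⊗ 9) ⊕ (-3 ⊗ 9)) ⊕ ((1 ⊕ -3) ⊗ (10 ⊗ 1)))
(((4 ⊗ 9) ⊕ (-3 ⊗ 9)) ⊕ ((1 ⊕ -3) ⊗ (10 ⊗ 1))) = 6

Expand innermost to outermost. Recall ⊕ takes the minimum of its arguments and ⊗ takes their sum. Working out the expression (((4 ⊗ 9) ⊕ (-3 ⊗ 9)) ⊕ ((1 ⊕ -3) ⊗ (10 ⊗ 1))) gives 6.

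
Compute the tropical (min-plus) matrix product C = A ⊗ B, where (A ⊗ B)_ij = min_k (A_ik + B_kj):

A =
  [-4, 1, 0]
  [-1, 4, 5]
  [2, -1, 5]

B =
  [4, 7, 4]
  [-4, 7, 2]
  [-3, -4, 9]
A ⊗ B =
  [-3, -4, 0]
  [0, 1, 3]
  [-5, 1, 1]

Apply the min-plus product entry-by-entry:
  C[0][0] = min over k of (A[0][0] + B[0][0] = -4 + 4 = 0, A[0][1] + B[1][0] = 1 + -4 = -3, A[0][2] + B[2][0] = 0 + -3 = -3) = -3 (attained at k = 1)
  C[0][1] = min over k of (A[0][0] + B[0][1] = -4 + 7 = 3, A[0][1] + B[1][1] = 1 + 7 = 8, A[0][2] + B[2][1] = 0 + -4 = -4) = -4 (attained at k = 2)
  C[0][2] = min over k of (A[0][0] + B[0][2] = -4 + 4 = 0, A[0][1] + B[1][2] = 1 + 2 = 3, A[0][2] + B[2][2] = 0 + 9 = 9) = 0 (attained at k = 0)
  C[1][0] = min over k of (A[1][0] + B[0][0] = -1 + 4 = 3, A[1][1] + B[1][0] = 4 + -4 = 0, A[1][2] + B[2][0] = 5 + -3 = 2) = 0 (attained at k = 1)
  C[1][1] = min over k of (A[1][0] + B[0][1] = -1 + 7 = 6, A[1][1] + B[1][1] = 4 + 7 = 11, A[1][2] + B[2][1] = 5 + -4 = 1) = 1 (attained at k = 2)
  C[1][2] = min over k of (A[1][0] + B[0][2] = -1 + 4 = 3, A[1][1] + B[1][2] = 4 + 2 = 6, A[1][2] + B[2][2] = 5 + 9 = 14) = 3 (attained at k = 0)
  C[2][0] = min over k of (A[2][0] + B[0][0] = 2 + 4 = 6, A[2][1] + B[1][0] = -1 + -4 = -5, A[2][2] + B[2][0] = 5 + -3 = 2) = -5 (attained at k = 1)
  C[2][1] = min over k of (A[2][0] + B[0][1] = 2 + 7 = 9, A[2][1] + B[1][1] = -1 + 7 = 6, A[2][2] + B[2][1] = 5 + -4 = 1) = 1 (attained at k = 2)
  C[2][2] = min over k of (A[2][0] + B[0][2] = 2 + 4 = 6, A[2][1] + B[1][2] = -1 + 2 = 1, A[2][2] + B[2][2] = 5 + 9 = 14) = 1 (attained at k = 1)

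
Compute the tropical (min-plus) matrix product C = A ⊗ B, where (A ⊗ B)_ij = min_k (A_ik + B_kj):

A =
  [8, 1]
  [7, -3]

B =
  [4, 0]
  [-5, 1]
A ⊗ B =
  [-4, 2]
  [-8, -2]

Apply the min-plus product entry-by-entry:
  C[0][0] = min over k of (A[0][0] + B[0][0] = 8 + 4 = 12, A[0][1] + B[1][0] = 1 + -5 = -4) = -4 (attained at k = 1)
  C[0][1] = min over k of (A[0][0] + B[0][1] = 8 + 0 = 8, A[0][1] + B[1][1] = 1 + 1 = 2) = 2 (attained at k = 1)
  C[1][0] = min over k of (A[1][0] + B[0][0] = 7 + 4 = 11, A[1][1] + B[1][0] = -3 + -5 = -8) = -8 (attained at k = 1)
  C[1][1] = min over k of (A[1][0] + B[0][1] = 7 + 0 = 7, A[1][1] + B[1][1] = -3 + 1 = -2) = -2 (attained at k = 1)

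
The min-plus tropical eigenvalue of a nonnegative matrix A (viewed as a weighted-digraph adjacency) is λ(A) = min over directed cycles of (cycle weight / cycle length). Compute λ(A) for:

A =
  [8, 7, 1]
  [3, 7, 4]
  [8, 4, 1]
λ(A) = 1

Enumerate directed cycles and compute their means (weight / length). Sample:
  cycle 0 → 0: weight = 8, length = 1, mean = 8/1 ≈ 8.000
  cycle 1 → 1: weight = 7, length = 1, mean = 7/1 ≈ 7.000
  cycle 2 → 2: weight = 1, length = 1, mean = 1/1 ≈ 1.000
  cycle 0 → 1 → 0: weight = 10, length = 2, mean = 10/2 ≈ 5.000
  cycle 0 → 2 → 0: weight = 9, length = 2, mean = 9/2 ≈ 4.500
  cycle 1 → 0 → 1: weight = 10, length = 2, mean = 10/2 ≈ 5.000
Minimum mean = 1.000, attained e.g. along the cycle 2 → 2 with weight 1 and length 1. So λ(A) = 1/1 = 1.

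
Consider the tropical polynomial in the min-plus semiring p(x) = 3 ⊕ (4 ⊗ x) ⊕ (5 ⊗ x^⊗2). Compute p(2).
p(2) = 3

A tropical monomial a ⊗ x^⊗i evaluates to a + i · x. Evaluating each term at x = 2:
  Term 0 contributes 3 + 0 · 2 = 3
  Term 1 contributes 4 + 1 · 2 = 6
  Term 2 contributes 5 + 2 · 2 = 9
p(2) = ⊕ of these = min[3, 6, 9] = 3.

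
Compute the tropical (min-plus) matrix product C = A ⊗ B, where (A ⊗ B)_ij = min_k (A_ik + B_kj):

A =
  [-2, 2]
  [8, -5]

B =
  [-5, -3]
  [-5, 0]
A ⊗ B =
  [-7, -5]
  [-10, -5]

Apply the min-plus product entry-by-entry:
  C[0][0] = min over k of (A[0][0] + B[0][0] = -2 + -5 = -7, A[0][1] + B[1][0] = 2 + -5 = -3) = -7 (attained at k = 0)
  C[0][1] = min over k of (A[0][0] + B[0][1] = -2 + -3 = -5, A[0][1] + B[1][1] = 2 + 0 = 2) = -5 (attained at k = 0)
  C[1][0] = min over k of (A[1][0] + B[0][0] = 8 + -5 = 3, A[1][1] + B[1][0] = -5 + -5 = -10) = -10 (attained at k = 1)
  C[1][1] = min over k of (A[1][0] + B[0][1] = 8 + -3 = 5, A[1][1] + B[1][1] = -5 + 0 = -5) = -5 (attained at k = 1)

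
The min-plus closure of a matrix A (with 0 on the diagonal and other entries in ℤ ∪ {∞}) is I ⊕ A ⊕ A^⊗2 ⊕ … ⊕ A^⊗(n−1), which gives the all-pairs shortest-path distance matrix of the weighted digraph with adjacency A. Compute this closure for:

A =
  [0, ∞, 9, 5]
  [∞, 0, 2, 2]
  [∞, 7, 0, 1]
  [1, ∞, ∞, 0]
Closure =
  [0, 16, 9, 5]
  [3, 0, 2, 2]
  [2, 7, 0, 1]
  [1, 17, 10, 0]

This is the Floyd-Warshall all-pairs shortest-path computation. For each intermediate vertex k = 0, 1, …, 3, update dist[i][j] ← min(dist[i][j], dist[i][k] + dist[k][j]). The final matrix gives, for each (i, j), the minimum total weight of any directed path from i to j (possibly empty when i = j).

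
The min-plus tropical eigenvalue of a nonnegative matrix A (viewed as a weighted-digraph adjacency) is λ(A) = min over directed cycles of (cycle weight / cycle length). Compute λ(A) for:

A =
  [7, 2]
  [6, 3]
λ(A) = 3

Enumerate directed cycles and compute their means (weight / length). Sample:
  cycle 0 → 0: weight = 7, length = 1, mean = 7/1 ≈ 7.000
  cycle 1 → 1: weight = 3, length = 1, mean = 3/1 ≈ 3.000
  cycle 0 → 1 → 0: weight = 8, length = 2, mean = 8/2 ≈ 4.000
  cycle 1 → 0 → 1: weight = 8, length = 2, mean = 8/2 ≈ 4.000
Minimum mean = 3.000, attained e.g. along the cycle 1 → 1 with weight 3 and length 1. So λ(A) = 3/1 = 3.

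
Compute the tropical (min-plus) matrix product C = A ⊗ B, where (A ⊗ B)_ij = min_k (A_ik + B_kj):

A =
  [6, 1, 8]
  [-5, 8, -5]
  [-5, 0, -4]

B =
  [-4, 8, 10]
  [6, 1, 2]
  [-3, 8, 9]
A ⊗ B =
  [2, 2, 3]
  [-9, 3, 4]
  [-9, 1, 2]

Apply the min-plus product entry-by-entry:
  C[0][0] = min over k of (A[0][0] + B[0][0] = 6 + -4 = 2, A[0][1] + B[1][0] = 1 + 6 = 7, A[0][2] + B[2][0] = 8 + -3 = 5) = 2 (attained at k = 0)
  C[0][1] = min over k of (A[0][0] + B[0][1] = 6 + 8 = 14, A[0][1] + B[1][1] = 1 + 1 = 2, A[0][2] + B[2][1] = 8 + 8 = 16) = 2 (attained at k = 1)
  C[0][2] = min over k of (A[0][0] + B[0][2] = 6 + 10 = 16, A[0][1] + B[1][2] = 1 + 2 = 3, A[0][2] + B[2][2] = 8 + 9 = 17) = 3 (attained at k = 1)
  C[1][0] = min over k of (A[1][0] + B[0][0] = -5 + -4 = -9, A[1][1] + B[1][0] = 8 + 6 = 14, A[1][2] + B[2][0] = -5 + -3 = -8) = -9 (attained at k = 0)
  C[1][1] = min over k of (A[1][0] + B[0][1] = -5 + 8 = 3, A[1][1] + B[1][1] = 8 + 1 = 9, A[1][2] + B[2][1] = -5 + 8 = 3) = 3 (attained at k = 0)
  C[1][2] = min over k of (A[1][0] + B[0][2] = -5 + 10 = 5, A[1][1] + B[1][2] = 8 + 2 = 10, A[1][2] + B[2][2] = -5 + 9 = 4) = 4 (attained at k = 2)
  C[2][0] = min over k of (A[2][0] + B[0][0] = -5 + -4 = -9, A[2][1] + B[1][0] = 0 + 6 = 6, A[2][2] + B[2][0] = -4 + -3 = -7) = -9 (attained at k = 0)
  C[2][1] = min over k of (A[2][0] + B[0][1] = -5 + 8 = 3, A[2][1] + B[1][1] = 0 + 1 = 1, A[2][2] + B[2][1] = -4 + 8 = 4) = 1 (attained at k = 1)
  C[2][2] = min over k of (A[2][0] + B[0][2] = -5 + 10 = 5, A[2][1] + B[1][2] = 0 + 2 = 2, A[2][2] + B[2][2] = -4 + 9 = 5) = 2 (attained at k = 1)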